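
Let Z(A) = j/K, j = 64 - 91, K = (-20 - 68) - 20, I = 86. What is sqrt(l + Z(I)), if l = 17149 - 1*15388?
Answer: sqrt(7045)/2 ≈ 41.967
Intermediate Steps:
K = -108 (K = -88 - 20 = -108)
j = -27
l = 1761 (l = 17149 - 15388 = 1761)
Z(A) = 1/4 (Z(A) = -27/(-108) = -27*(-1/108) = 1/4)
sqrt(l + Z(I)) = sqrt(1761 + 1/4) = sqrt(7045/4) = sqrt(7045)/2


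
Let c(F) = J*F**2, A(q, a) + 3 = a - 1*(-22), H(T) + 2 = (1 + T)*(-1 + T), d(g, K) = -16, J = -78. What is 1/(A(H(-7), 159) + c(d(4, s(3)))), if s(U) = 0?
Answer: -1/19790 ≈ -5.0531e-5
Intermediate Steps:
H(T) = -2 + (1 + T)*(-1 + T)
A(q, a) = 19 + a (A(q, a) = -3 + (a - 1*(-22)) = -3 + (a + 22) = -3 + (22 + a) = 19 + a)
c(F) = -78*F**2
1/(A(H(-7), 159) + c(d(4, s(3)))) = 1/((19 + 159) - 78*(-16)**2) = 1/(178 - 78*256) = 1/(178 - 19968) = 1/(-19790) = -1/19790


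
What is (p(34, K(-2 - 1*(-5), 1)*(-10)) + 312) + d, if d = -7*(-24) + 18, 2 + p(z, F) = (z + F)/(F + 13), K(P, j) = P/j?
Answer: 8428/17 ≈ 495.76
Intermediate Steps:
p(z, F) = -2 + (F + z)/(13 + F) (p(z, F) = -2 + (z + F)/(F + 13) = -2 + (F + z)/(13 + F))
d = 186 (d = 168 + 18 = 186)
(p(34, K(-2 - 1*(-5), 1)*(-10)) + 312) + d = ((-26 + 34 - (-2 - 1*(-5))/1*(-10))/(13 + ((-2 - 1*(-5))/1)*(-10)) + 312) + 186 = ((-26 + 34 - (-2 + 5)*1*(-10))/(13 + ((-2 + 5)*1)*(-10)) + 312) + 186 = ((-26 + 34 - 3*1*(-10))/(13 + (3*1)*(-10)) + 312) + 186 = ((-26 + 34 - 3*(-10))/(13 + 3*(-10)) + 312) + 186 = ((-26 + 34 - 1*(-30))/(13 - 30) + 312) + 186 = ((-26 + 34 + 30)/(-17) + 312) + 186 = (-1/17*38 + 312) + 186 = (-38/17 + 312) + 186 = 5266/17 + 186 = 8428/17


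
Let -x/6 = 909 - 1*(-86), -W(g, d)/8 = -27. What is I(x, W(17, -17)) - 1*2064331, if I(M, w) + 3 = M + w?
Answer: -2070088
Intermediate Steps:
W(g, d) = 216 (W(g, d) = -8*(-27) = 216)
x = -5970 (x = -6*(909 - 1*(-86)) = -6*(909 + 86) = -6*995 = -5970)
I(M, w) = -3 + M + w (I(M, w) = -3 + (M + w) = -3 + M + w)
I(x, W(17, -17)) - 1*2064331 = (-3 - 5970 + 216) - 1*2064331 = -5757 - 2064331 = -2070088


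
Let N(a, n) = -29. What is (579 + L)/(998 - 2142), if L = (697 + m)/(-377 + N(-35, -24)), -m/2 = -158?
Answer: -234061/464464 ≈ -0.50394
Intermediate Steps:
m = 316 (m = -2*(-158) = 316)
L = -1013/406 (L = (697 + 316)/(-377 - 29) = 1013/(-406) = 1013*(-1/406) = -1013/406 ≈ -2.4951)
(579 + L)/(998 - 2142) = (579 - 1013/406)/(998 - 2142) = (234061/406)/(-1144) = (234061/406)*(-1/1144) = -234061/464464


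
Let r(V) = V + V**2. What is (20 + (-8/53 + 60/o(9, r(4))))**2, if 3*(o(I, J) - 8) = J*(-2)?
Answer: 3323329/44944 ≈ 73.944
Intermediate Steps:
o(I, J) = 8 - 2*J/3 (o(I, J) = 8 + (J*(-2))/3 = 8 + (-2*J)/3 = 8 - 2*J/3)
(20 + (-8/53 + 60/o(9, r(4))))**2 = (20 + (-8/53 + 60/(8 - 8*(1 + 4)/3)))**2 = (20 + (-8*1/53 + 60/(8 - 8*5/3)))**2 = (20 + (-8/53 + 60/(8 - 2/3*20)))**2 = (20 + (-8/53 + 60/(8 - 40/3)))**2 = (20 + (-8/53 + 60/(-16/3)))**2 = (20 + (-8/53 + 60*(-3/16)))**2 = (20 + (-8/53 - 45/4))**2 = (20 - 2417/212)**2 = (1823/212)**2 = 3323329/44944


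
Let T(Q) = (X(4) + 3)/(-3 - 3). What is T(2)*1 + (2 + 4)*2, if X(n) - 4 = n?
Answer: 61/6 ≈ 10.167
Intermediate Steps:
X(n) = 4 + n
T(Q) = -11/6 (T(Q) = ((4 + 4) + 3)/(-3 - 3) = (8 + 3)/(-6) = 11*(-⅙) = -11/6)
T(2)*1 + (2 + 4)*2 = -11/6*1 + (2 + 4)*2 = -11/6 + 6*2 = -11/6 + 12 = 61/6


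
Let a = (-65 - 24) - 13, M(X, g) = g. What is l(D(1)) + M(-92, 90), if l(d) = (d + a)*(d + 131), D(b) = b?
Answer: -13242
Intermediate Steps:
a = -102 (a = -89 - 13 = -102)
l(d) = (-102 + d)*(131 + d) (l(d) = (d - 102)*(d + 131) = (-102 + d)*(131 + d))
l(D(1)) + M(-92, 90) = (-13362 + 1² + 29*1) + 90 = (-13362 + 1 + 29) + 90 = -13332 + 90 = -13242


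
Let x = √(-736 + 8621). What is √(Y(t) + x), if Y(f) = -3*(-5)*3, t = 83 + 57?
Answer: √(45 + √7885) ≈ 11.567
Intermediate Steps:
x = √7885 ≈ 88.797
t = 140
Y(f) = 45 (Y(f) = 15*3 = 45)
√(Y(t) + x) = √(45 + √7885)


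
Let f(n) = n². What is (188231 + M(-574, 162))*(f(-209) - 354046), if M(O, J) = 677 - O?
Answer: -58808580930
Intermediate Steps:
(188231 + M(-574, 162))*(f(-209) - 354046) = (188231 + (677 - 1*(-574)))*((-209)² - 354046) = (188231 + (677 + 574))*(43681 - 354046) = (188231 + 1251)*(-310365) = 189482*(-310365) = -58808580930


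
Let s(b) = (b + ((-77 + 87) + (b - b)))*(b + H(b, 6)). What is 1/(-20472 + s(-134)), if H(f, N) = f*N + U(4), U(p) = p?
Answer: 1/95344 ≈ 1.0488e-5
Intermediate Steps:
H(f, N) = 4 + N*f (H(f, N) = f*N + 4 = N*f + 4 = 4 + N*f)
s(b) = (4 + 7*b)*(10 + b) (s(b) = (b + ((-77 + 87) + (b - b)))*(b + (4 + 6*b)) = (b + (10 + 0))*(4 + 7*b) = (b + 10)*(4 + 7*b) = (10 + b)*(4 + 7*b) = (4 + 7*b)*(10 + b))
1/(-20472 + s(-134)) = 1/(-20472 + (40 + 7*(-134)² + 74*(-134))) = 1/(-20472 + (40 + 7*17956 - 9916)) = 1/(-20472 + (40 + 125692 - 9916)) = 1/(-20472 + 115816) = 1/95344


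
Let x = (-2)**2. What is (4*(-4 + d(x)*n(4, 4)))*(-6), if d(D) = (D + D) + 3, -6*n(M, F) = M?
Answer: 272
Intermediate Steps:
n(M, F) = -M/6
x = 4
d(D) = 3 + 2*D (d(D) = 2*D + 3 = 3 + 2*D)
(4*(-4 + d(x)*n(4, 4)))*(-6) = (4*(-4 + (3 + 2*4)*(-1/6*4)))*(-6) = (4*(-4 + (3 + 8)*(-2/3)))*(-6) = (4*(-4 + 11*(-2/3)))*(-6) = (4*(-4 - 22/3))*(-6) = (4*(-34/3))*(-6) = -136/3*(-6) = 272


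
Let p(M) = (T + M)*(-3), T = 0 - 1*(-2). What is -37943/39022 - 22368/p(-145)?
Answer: -296373881/5580146 ≈ -53.112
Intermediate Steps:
T = 2 (T = 0 + 2 = 2)
p(M) = -6 - 3*M (p(M) = (2 + M)*(-3) = -6 - 3*M)
-37943/39022 - 22368/p(-145) = -37943/39022 - 22368/(-6 - 3*(-145)) = -37943*1/39022 - 22368/(-6 + 435) = -37943/39022 - 22368/429 = -37943/39022 - 22368*1/429 = -37943/39022 - 7456/143 = -296373881/5580146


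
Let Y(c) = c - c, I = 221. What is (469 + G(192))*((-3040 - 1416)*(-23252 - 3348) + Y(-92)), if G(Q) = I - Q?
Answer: 59027740800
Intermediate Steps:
Y(c) = 0
G(Q) = 221 - Q
(469 + G(192))*((-3040 - 1416)*(-23252 - 3348) + Y(-92)) = (469 + (221 - 1*192))*((-3040 - 1416)*(-23252 - 3348) + 0) = (469 + (221 - 192))*(-4456*(-26600) + 0) = (469 + 29)*(118529600 + 0) = 498*118529600 = 59027740800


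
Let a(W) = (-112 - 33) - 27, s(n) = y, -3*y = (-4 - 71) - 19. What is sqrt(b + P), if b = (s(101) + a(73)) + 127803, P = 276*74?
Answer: sqrt(1332777)/3 ≈ 384.82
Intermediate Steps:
y = 94/3 (y = -((-4 - 71) - 19)/3 = -(-75 - 19)/3 = -1/3*(-94) = 94/3 ≈ 31.333)
s(n) = 94/3
a(W) = -172 (a(W) = -145 - 27 = -172)
P = 20424
b = 382987/3 (b = (94/3 - 172) + 127803 = -422/3 + 127803 = 382987/3 ≈ 1.2766e+5)
sqrt(b + P) = sqrt(382987/3 + 20424) = sqrt(444259/3) = sqrt(1332777)/3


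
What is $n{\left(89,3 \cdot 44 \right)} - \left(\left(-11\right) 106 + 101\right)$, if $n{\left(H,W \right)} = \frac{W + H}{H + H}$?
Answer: $\frac{189791}{178} \approx 1066.2$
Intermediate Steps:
$n{\left(H,W \right)} = \frac{H + W}{2 H}$
$n{\left(89,3 \cdot 44 \right)} - \left(\left(-11\right) 106 + 101\right) = \frac{89 + 3 \cdot 44}{2 \cdot 89} - \left(\left(-11\right) 106 + 101\right) = \frac{1}{2} \cdot \frac{1}{89} \left(89 + 132\right) - \left(-1166 + 101\right) = \frac{1}{2} \cdot \frac{1}{89} \cdot 221 - -1065 = \frac{221}{178} + 1065 = \frac{189791}{178}$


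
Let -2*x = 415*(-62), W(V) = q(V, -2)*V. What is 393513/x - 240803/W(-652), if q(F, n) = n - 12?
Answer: 494056069/117431720 ≈ 4.2072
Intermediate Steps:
q(F, n) = -12 + n
W(V) = -14*V (W(V) = (-12 - 2)*V = -14*V)
x = 12865 (x = -415*(-62)/2 = -½*(-25730) = 12865)
393513/x - 240803/W(-652) = 393513/12865 - 240803/((-14*(-652))) = 393513*(1/12865) - 240803/9128 = 393513/12865 - 240803*1/9128 = 393513/12865 - 240803/9128 = 494056069/117431720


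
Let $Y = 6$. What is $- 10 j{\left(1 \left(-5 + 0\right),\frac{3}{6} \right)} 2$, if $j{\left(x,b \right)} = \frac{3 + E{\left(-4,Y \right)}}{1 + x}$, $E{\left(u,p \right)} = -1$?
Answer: $10$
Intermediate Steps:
$j{\left(x,b \right)} = \frac{2}{1 + x}$ ($j{\left(x,b \right)} = \frac{3 - 1}{1 + x} = \frac{2}{1 + x}$)
$- 10 j{\left(1 \left(-5 + 0\right),\frac{3}{6} \right)} 2 = - 10 \frac{2}{1 + 1 \left(-5 + 0\right)} 2 = - 10 \frac{2}{1 + 1 \left(-5\right)} 2 = - 10 \frac{2}{1 - 5} \cdot 2 = - 10 \frac{2}{-4} \cdot 2 = - 10 \cdot 2 \left(- \frac{1}{4}\right) 2 = \left(-10\right) \left(- \frac{1}{2}\right) 2 = 5 \cdot 2 = 10$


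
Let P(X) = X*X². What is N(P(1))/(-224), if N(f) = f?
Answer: -1/224 ≈ -0.0044643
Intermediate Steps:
P(X) = X³
N(P(1))/(-224) = 1³/(-224) = 1*(-1/224) = -1/224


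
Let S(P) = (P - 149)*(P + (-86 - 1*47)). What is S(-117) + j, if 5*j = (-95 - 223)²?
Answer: 433624/5 ≈ 86725.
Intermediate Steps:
j = 101124/5 (j = (-95 - 223)²/5 = (⅕)*(-318)² = (⅕)*101124 = 101124/5 ≈ 20225.)
S(P) = (-149 + P)*(-133 + P) (S(P) = (-149 + P)*(P + (-86 - 47)) = (-149 + P)*(P - 133) = (-149 + P)*(-133 + P))
S(-117) + j = (19817 + (-117)² - 282*(-117)) + 101124/5 = (19817 + 13689 + 32994) + 101124/5 = 66500 + 101124/5 = 433624/5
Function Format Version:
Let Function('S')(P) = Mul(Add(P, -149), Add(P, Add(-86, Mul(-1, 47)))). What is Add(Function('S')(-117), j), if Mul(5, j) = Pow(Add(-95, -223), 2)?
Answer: Rational(433624, 5) ≈ 86725.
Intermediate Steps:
j = Rational(101124, 5) (j = Mul(Rational(1, 5), Pow(Add(-95, -223), 2)) = Mul(Rational(1, 5), Pow(-318, 2)) = Mul(Rational(1, 5), 101124) = Rational(101124, 5) ≈ 20225.)
Function('S')(P) = Mul(Add(-149, P), Add(-133, P)) (Function('S')(P) = Mul(Add(-149, P), Add(P, Add(-86, -47))) = Mul(Add(-149, P), Add(P, -133)) = Mul(Add(-149, P), Add(-133, P)))
Add(Function('S')(-117), j) = Add(Add(19817, Pow(-117, 2), Mul(-282, -117)), Rational(101124, 5)) = Add(Add(19817, 13689, 32994), Rational(101124, 5)) = Add(66500, Rational(101124, 5)) = Rational(433624, 5)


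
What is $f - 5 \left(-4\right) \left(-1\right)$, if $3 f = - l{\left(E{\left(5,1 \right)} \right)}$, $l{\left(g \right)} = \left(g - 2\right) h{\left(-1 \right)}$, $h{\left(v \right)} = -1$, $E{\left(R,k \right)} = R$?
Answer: $-19$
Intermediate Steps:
$l{\left(g \right)} = 2 - g$ ($l{\left(g \right)} = \left(g - 2\right) \left(-1\right) = \left(-2 + g\right) \left(-1\right) = 2 - g$)
$f = 1$ ($f = \frac{\left(-1\right) \left(2 - 5\right)}{3} = \frac{\left(-1\right) \left(-3\right)}{3} = \frac{1}{3} \cdot 3 = 1$)
$f - 5 \left(-4\right) \left(-1\right) = 1 - 5 \left(-4\right) \left(-1\right) = 1 - \left(-20\right) \left(-1\right) = 1 - 20 = -19$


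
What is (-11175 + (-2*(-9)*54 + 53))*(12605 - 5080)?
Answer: -76378750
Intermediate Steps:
(-11175 + (-2*(-9)*54 + 53))*(12605 - 5080) = (-11175 + (18*54 + 53))*7525 = (-11175 + (972 + 53))*7525 = (-11175 + 1025)*7525 = -10150*7525 = -76378750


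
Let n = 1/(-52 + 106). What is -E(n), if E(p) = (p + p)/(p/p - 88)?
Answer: 1/2349 ≈ 0.00042571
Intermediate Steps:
n = 1/54 ≈ 0.018519
E(p) = -2*p/87 (E(p) = (2*p)/(1 - 88) = (2*p)/(-87) = (2*p)*(-1/87) = -2*p/87)
-E(n) = -(-2)/(87*54) = -1*(-1/2349) = 1/2349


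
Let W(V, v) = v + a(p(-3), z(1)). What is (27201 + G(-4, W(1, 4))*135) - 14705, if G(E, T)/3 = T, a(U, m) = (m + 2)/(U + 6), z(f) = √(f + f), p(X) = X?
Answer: 14386 + 135*√2 ≈ 14577.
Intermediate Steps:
z(f) = √2*√f (z(f) = √(2*f) = √2*√f)
a(U, m) = (2 + m)/(6 + U)
W(V, v) = ⅔ + v + √2/3 (W(V, v) = v + (2 + √2*√1)/(6 - 3) = v + (2 + √2*1)/3 = v + (2 + √2)/3 = v + (⅔ + √2/3) = ⅔ + v + √2/3)
G(E, T) = 3*T
(27201 + G(-4, W(1, 4))*135) - 14705 = (27201 + (3*(⅔ + 4 + √2/3))*135) - 14705 = (27201 + (3*(14/3 + √2/3))*135) - 14705 = (27201 + (14 + √2)*135) - 14705 = (27201 + (1890 + 135*√2)) - 14705 = (29091 + 135*√2) - 14705 = 14386 + 135*√2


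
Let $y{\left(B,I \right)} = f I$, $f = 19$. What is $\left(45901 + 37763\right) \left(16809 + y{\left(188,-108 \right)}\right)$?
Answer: $1234629648$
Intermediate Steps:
$y{\left(B,I \right)} = 19 I$
$\left(45901 + 37763\right) \left(16809 + y{\left(188,-108 \right)}\right) = \left(45901 + 37763\right) \left(16809 + 19 \left(-108\right)\right) = 83664 \left(16809 - 2052\right) = 83664 \cdot 14757 = 1234629648$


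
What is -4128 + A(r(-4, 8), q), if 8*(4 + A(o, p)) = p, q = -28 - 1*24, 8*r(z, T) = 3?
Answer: -8277/2 ≈ -4138.5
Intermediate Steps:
r(z, T) = 3/8 (r(z, T) = (⅛)*3 = 3/8)
q = -52 (q = -28 - 24 = -52)
A(o, p) = -4 + p/8
-4128 + A(r(-4, 8), q) = -4128 + (-4 + (⅛)*(-52)) = -4128 + (-4 - 13/2) = -4128 - 21/2 = -8277/2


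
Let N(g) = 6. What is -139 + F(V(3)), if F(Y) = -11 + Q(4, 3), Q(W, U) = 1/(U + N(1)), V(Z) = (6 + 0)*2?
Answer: -1349/9 ≈ -149.89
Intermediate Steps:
V(Z) = 12 (V(Z) = 6*2 = 12)
Q(W, U) = 1/(6 + U) (Q(W, U) = 1/(U + 6) = 1/(6 + U))
F(Y) = -98/9 (F(Y) = -11 + 1/(6 + 3) = -11 + 1/9 = -11 + ⅑ = -98/9)
-139 + F(V(3)) = -139 - 98/9 = -1349/9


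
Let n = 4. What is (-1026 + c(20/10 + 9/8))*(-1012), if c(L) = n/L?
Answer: 25925416/25 ≈ 1.0370e+6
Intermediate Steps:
c(L) = 4/L
(-1026 + c(20/10 + 9/8))*(-1012) = (-1026 + 4/(20/10 + 9/8))*(-1012) = (-1026 + 4/(20*(⅒) + 9*(⅛)))*(-1012) = (-1026 + 4/(2 + 9/8))*(-1012) = (-1026 + 4/(25/8))*(-1012) = (-1026 + 4*(8/25))*(-1012) = (-1026 + 32/25)*(-1012) = -25618/25*(-1012) = 25925416/25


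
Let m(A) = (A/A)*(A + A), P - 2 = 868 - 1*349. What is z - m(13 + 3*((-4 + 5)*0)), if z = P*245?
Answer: 127619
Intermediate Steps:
P = 521 (P = 2 + (868 - 1*349) = 2 + (868 - 349) = 2 + 519 = 521)
z = 127645 (z = 521*245 = 127645)
m(A) = 2*A (m(A) = 1*(2*A) = 2*A)
z - m(13 + 3*((-4 + 5)*0)) = 127645 - 2*(13 + 3*((-4 + 5)*0)) = 127645 - 2*(13 + 3*(1*0)) = 127645 - 2*(13 + 3*0) = 127645 - 2*(13 + 0) = 127645 - 2*13 = 127645 - 1*26 = 127645 - 26 = 127619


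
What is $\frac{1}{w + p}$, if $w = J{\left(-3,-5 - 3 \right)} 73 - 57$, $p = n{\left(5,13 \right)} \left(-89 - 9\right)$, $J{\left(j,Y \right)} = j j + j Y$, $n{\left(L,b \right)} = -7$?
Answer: $\frac{1}{3038} \approx 0.00032916$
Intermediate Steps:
$J{\left(j,Y \right)} = j^{2} + Y j$
$p = 686$ ($p = - 7 \left(-89 - 9\right) = \left(-7\right) \left(-98\right) = 686$)
$w = 2352$ ($w = - 3 \left(\left(-5 - 3\right) - 3\right) 73 - 57 = - 3 \left(-8 - 3\right) 73 - 57 = \left(-3\right) \left(-11\right) 73 - 57 = 33 \cdot 73 - 57 = 2409 - 57 = 2352$)
$\frac{1}{w + p} = \frac{1}{2352 + 686} = \frac{1}{3038}$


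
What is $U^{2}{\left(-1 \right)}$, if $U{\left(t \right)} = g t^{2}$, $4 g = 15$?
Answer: $\frac{225}{16} \approx 14.063$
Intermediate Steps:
$g = \frac{15}{4}$ ($g = \frac{1}{4} \cdot 15 = \frac{15}{4} \approx 3.75$)
$U{\left(t \right)} = \frac{15 t^{2}}{4}$
$U^{2}{\left(-1 \right)} = \left(\frac{15 \left(-1\right)^{2}}{4}\right)^{2} = \left(\frac{15}{4} \cdot 1\right)^{2} = \left(\frac{15}{4}\right)^{2} = \frac{225}{16}$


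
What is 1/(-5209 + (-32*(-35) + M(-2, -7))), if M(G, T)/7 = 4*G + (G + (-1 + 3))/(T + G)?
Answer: -1/4145 ≈ -0.00024125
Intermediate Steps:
M(G, T) = 28*G + 7*(2 + G)/(G + T) (M(G, T) = 7*(4*G + (G + (-1 + 3))/(T + G)) = 7*(4*G + (G + 2)/(G + T)) = 7*(4*G + (2 + G)/(G + T)) = 28*G + 7*(2 + G)/(G + T))
1/(-5209 + (-32*(-35) + M(-2, -7))) = 1/(-5209 + (-32*(-35) + 7*(2 - 2 + 4*(-2)² + 4*(-2)*(-7))/(-2 - 7))) = 1/(-5209 + (1120 + 7*(2 - 2 + 4*4 + 56)/(-9))) = 1/(-5209 + (1120 + 7*(-⅑)*(2 - 2 + 16 + 56))) = 1/(-5209 + (1120 + 7*(-⅑)*72)) = 1/(-5209 + (1120 - 56)) = 1/(-5209 + 1064) = 1/(-4145) = -1/4145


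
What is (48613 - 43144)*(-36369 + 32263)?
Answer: -22455714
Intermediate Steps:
(48613 - 43144)*(-36369 + 32263) = 5469*(-4106) = -22455714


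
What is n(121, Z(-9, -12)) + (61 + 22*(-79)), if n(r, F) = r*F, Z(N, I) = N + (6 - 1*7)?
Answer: -2887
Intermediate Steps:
Z(N, I) = -1 + N (Z(N, I) = N + (6 - 7) = N - 1 = -1 + N)
n(r, F) = F*r
n(121, Z(-9, -12)) + (61 + 22*(-79)) = (-1 - 9)*121 + (61 + 22*(-79)) = -10*121 + (61 - 1738) = -1210 - 1677 = -2887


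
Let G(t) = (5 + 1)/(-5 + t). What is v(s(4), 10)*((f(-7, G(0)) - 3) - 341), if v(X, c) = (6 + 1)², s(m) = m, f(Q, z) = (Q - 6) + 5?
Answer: -17248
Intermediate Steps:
G(t) = 6/(-5 + t)
f(Q, z) = -1 + Q (f(Q, z) = (-6 + Q) + 5 = -1 + Q)
v(X, c) = 49 (v(X, c) = 7² = 49)
v(s(4), 10)*((f(-7, G(0)) - 3) - 341) = 49*(((-1 - 7) - 3) - 341) = 49*((-8 - 3) - 341) = 49*(-11 - 341) = 49*(-352) = -17248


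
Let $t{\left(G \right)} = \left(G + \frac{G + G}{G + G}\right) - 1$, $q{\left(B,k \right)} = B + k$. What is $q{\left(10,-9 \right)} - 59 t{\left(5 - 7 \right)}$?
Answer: $119$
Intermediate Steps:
$t{\left(G \right)} = G$ ($t{\left(G \right)} = \left(G + \frac{2 G}{2 G}\right) - 1 = \left(G + 2 G \frac{1}{2 G}\right) - 1 = \left(G + 1\right) - 1 = \left(1 + G\right) - 1 = G$)
$q{\left(10,-9 \right)} - 59 t{\left(5 - 7 \right)} = \left(10 - 9\right) - 59 \left(5 - 7\right) = 1 - 59 \left(5 - 7\right) = 1 - -118 = 1 + 118 = 119$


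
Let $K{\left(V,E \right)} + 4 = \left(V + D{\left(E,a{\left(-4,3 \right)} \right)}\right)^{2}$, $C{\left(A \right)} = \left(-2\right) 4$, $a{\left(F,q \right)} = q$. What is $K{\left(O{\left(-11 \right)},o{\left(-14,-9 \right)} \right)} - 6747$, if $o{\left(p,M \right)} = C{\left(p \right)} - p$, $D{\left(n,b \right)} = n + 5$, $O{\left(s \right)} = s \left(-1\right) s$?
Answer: $5349$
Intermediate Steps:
$O{\left(s \right)} = - s^{2}$ ($O{\left(s \right)} = - s s = - s^{2}$)
$C{\left(A \right)} = -8$
$D{\left(n,b \right)} = 5 + n$
$o{\left(p,M \right)} = -8 - p$
$K{\left(V,E \right)} = -4 + \left(5 + E + V\right)^{2}$ ($K{\left(V,E \right)} = -4 + \left(V + \left(5 + E\right)\right)^{2} = -4 + \left(5 + E + V\right)^{2}$)
$K{\left(O{\left(-11 \right)},o{\left(-14,-9 \right)} \right)} - 6747 = \left(-4 + \left(5 - -6 - \left(-11\right)^{2}\right)^{2}\right) - 6747 = \left(-4 + \left(5 + \left(-8 + 14\right) - 121\right)^{2}\right) - 6747 = \left(-4 + \left(5 + 6 - 121\right)^{2}\right) - 6747 = \left(-4 + \left(-110\right)^{2}\right) - 6747 = \left(-4 + 12100\right) - 6747 = 12096 - 6747 = 5349$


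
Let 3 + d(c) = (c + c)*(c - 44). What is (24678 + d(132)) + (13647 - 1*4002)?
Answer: 57552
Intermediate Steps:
d(c) = -3 + 2*c*(-44 + c) (d(c) = -3 + (c + c)*(c - 44) = -3 + (2*c)*(-44 + c) = -3 + 2*c*(-44 + c))
(24678 + d(132)) + (13647 - 1*4002) = (24678 + (-3 - 88*132 + 2*132²)) + (13647 - 1*4002) = (24678 + (-3 - 11616 + 2*17424)) + (13647 - 4002) = (24678 + (-3 - 11616 + 34848)) + 9645 = (24678 + 23229) + 9645 = 47907 + 9645 = 57552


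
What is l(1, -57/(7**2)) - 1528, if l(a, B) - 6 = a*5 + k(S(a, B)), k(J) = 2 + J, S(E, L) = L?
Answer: -74292/49 ≈ -1516.2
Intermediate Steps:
l(a, B) = 8 + B + 5*a (l(a, B) = 6 + (a*5 + (2 + B)) = 6 + (5*a + (2 + B)) = 6 + (2 + B + 5*a) = 8 + B + 5*a)
l(1, -57/(7**2)) - 1528 = (8 - 57/(7**2) + 5*1) - 1528 = (8 - 57/49 + 5) - 1528 = 580/49 - 1528 = -74292/49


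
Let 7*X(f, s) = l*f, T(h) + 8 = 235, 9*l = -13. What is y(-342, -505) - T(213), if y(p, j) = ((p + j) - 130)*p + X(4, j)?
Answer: 21036089/63 ≈ 3.3391e+5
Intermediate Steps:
l = -13/9 (l = (1/9)*(-13) = -13/9 ≈ -1.4444)
T(h) = 227 (T(h) = -8 + 235 = 227)
X(f, s) = -13*f/63 (X(f, s) = (-13*f/9)/7 = -13*f/63)
y(p, j) = -52/63 + p*(-130 + j + p) (y(p, j) = ((p + j) - 130)*p - 13/63*4 = ((j + p) - 130)*p - 52/63 = (-130 + j + p)*p - 52/63 = p*(-130 + j + p) - 52/63 = -52/63 + p*(-130 + j + p))
y(-342, -505) - T(213) = (-52/63 + (-342)**2 - 130*(-342) - 505*(-342)) - 1*227 = (-52/63 + 116964 + 44460 + 172710) - 227 = 21050390/63 - 227 = 21036089/63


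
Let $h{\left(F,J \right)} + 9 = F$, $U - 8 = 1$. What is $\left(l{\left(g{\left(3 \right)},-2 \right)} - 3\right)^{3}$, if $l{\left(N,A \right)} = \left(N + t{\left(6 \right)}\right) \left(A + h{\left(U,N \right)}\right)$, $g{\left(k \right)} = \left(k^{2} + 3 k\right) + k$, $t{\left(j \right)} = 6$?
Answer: $-185193$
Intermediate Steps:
$U = 9$ ($U = 8 + 1 = 9$)
$h{\left(F,J \right)} = -9 + F$
$g{\left(k \right)} = k^{2} + 4 k$
$l{\left(N,A \right)} = A \left(6 + N\right)$ ($l{\left(N,A \right)} = \left(N + 6\right) \left(A + \left(-9 + 9\right)\right) = \left(6 + N\right) \left(A + 0\right) = \left(6 + N\right) A = A \left(6 + N\right)$)
$\left(l{\left(g{\left(3 \right)},-2 \right)} - 3\right)^{3} = \left(- 2 \left(6 + 3 \left(4 + 3\right)\right) - 3\right)^{3} = \left(- 2 \left(6 + 3 \cdot 7\right) - 3\right)^{3} = \left(- 2 \left(6 + 21\right) - 3\right)^{3} = \left(\left(-2\right) 27 - 3\right)^{3} = \left(-54 - 3\right)^{3} = \left(-57\right)^{3} = -185193$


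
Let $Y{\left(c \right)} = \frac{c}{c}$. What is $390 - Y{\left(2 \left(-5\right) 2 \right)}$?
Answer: $389$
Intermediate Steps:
$Y{\left(c \right)} = 1$
$390 - Y{\left(2 \left(-5\right) 2 \right)} = 390 - 1 = 389$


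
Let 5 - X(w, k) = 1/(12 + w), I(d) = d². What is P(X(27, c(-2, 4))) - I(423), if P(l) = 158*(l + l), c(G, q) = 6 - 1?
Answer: -6916927/39 ≈ -1.7736e+5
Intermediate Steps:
c(G, q) = 5
X(w, k) = 5 - 1/(12 + w)
P(l) = 316*l (P(l) = 158*(2*l) = 316*l)
P(X(27, c(-2, 4))) - I(423) = 316*((59 + 5*27)/(12 + 27)) - 1*423² = 316*((59 + 135)/39) - 1*178929 = 316*((1/39)*194) - 178929 = 316*(194/39) - 178929 = 61304/39 - 178929 = -6916927/39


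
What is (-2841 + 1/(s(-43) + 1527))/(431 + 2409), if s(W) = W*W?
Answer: -1918243/1917568 ≈ -1.0004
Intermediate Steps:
s(W) = W**2
(-2841 + 1/(s(-43) + 1527))/(431 + 2409) = (-2841 + 1/((-43)**2 + 1527))/(431 + 2409) = (-2841 + 1/(1849 + 1527))/2840 = (-2841 + 1/3376)*(1/2840) = -9591215/3376*1/2840 = -1918243/1917568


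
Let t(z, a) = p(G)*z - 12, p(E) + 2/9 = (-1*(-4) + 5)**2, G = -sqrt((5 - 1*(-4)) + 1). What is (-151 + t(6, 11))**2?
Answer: 931225/9 ≈ 1.0347e+5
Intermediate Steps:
G = -sqrt(10) (G = -sqrt((5 + 4) + 1) = -sqrt(9 + 1) = -sqrt(10) ≈ -3.1623)
p(E) = 727/9 (p(E) = -2/9 + (-1*(-4) + 5)**2 = -2/9 + (4 + 5)**2 = -2/9 + 9**2 = -2/9 + 81 = 727/9)
t(z, a) = -12 + 727*z/9 (t(z, a) = 727*z/9 - 12 = -12 + 727*z/9)
(-151 + t(6, 11))**2 = (-151 + (-12 + (727/9)*6))**2 = (-151 + (-12 + 1454/3))**2 = (-151 + 1418/3)**2 = (965/3)**2 = 931225/9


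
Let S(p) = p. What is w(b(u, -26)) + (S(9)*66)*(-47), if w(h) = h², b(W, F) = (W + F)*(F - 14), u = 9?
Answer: 434482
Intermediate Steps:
b(W, F) = (-14 + F)*(F + W) (b(W, F) = (F + W)*(-14 + F) = (-14 + F)*(F + W))
w(b(u, -26)) + (S(9)*66)*(-47) = ((-26)² - 14*(-26) - 14*9 - 26*9)² + (9*66)*(-47) = (676 + 364 - 126 - 234)² + 594*(-47) = 680² - 27918 = 462400 - 27918 = 434482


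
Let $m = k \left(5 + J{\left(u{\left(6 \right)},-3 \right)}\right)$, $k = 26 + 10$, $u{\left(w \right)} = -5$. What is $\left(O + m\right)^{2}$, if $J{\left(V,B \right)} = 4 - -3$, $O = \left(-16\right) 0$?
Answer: $186624$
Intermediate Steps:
$O = 0$
$J{\left(V,B \right)} = 7$ ($J{\left(V,B \right)} = 4 + 3 = 7$)
$k = 36$
$m = 432$ ($m = 36 \left(5 + 7\right) = 36 \cdot 12 = 432$)
$\left(O + m\right)^{2} = \left(0 + 432\right)^{2} = 432^{2} = 186624$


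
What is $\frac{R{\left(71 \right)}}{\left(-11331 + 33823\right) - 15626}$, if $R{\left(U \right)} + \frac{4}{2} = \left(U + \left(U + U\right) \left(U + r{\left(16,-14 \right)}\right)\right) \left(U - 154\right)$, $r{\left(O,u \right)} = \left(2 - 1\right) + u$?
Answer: $- \frac{689483}{6866} \approx -100.42$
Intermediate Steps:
$r{\left(O,u \right)} = 1 + u$
$R{\left(U \right)} = -2 + \left(-154 + U\right) \left(U + 2 U \left(-13 + U\right)\right)$ ($R{\left(U \right)} = -2 + \left(U + \left(U + U\right) \left(U + \left(1 - 14\right)\right)\right) \left(U - 154\right) = -2 + \left(U + 2 U \left(U - 13\right)\right) \left(-154 + U\right) = -2 + \left(U + 2 U \left(-13 + U\right)\right) \left(-154 + U\right) = -2 + \left(-154 + U\right) \left(U + 2 U \left(-13 + U\right)\right)$)
$\frac{R{\left(71 \right)}}{\left(-11331 + 33823\right) - 15626} = \frac{-2 - 333 \cdot 71^{2} + 2 \cdot 71^{3} + 3850 \cdot 71}{\left(-11331 + 33823\right) - 15626} = \frac{-2 - 1678653 + 2 \cdot 357911 + 273350}{22492 - 15626} = \frac{-2 - 1678653 + 715822 + 273350}{6866} = \left(-689483\right) \frac{1}{6866} = - \frac{689483}{6866}$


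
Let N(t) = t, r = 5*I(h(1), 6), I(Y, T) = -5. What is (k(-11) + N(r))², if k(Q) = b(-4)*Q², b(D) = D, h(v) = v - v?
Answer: 259081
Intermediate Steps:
h(v) = 0
r = -25 (r = 5*(-5) = -25)
k(Q) = -4*Q²
(k(-11) + N(r))² = (-4*(-11)² - 25)² = (-4*121 - 25)² = (-484 - 25)² = (-509)² = 259081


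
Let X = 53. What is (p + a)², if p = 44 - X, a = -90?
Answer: 9801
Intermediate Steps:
p = -9 (p = 44 - 1*53 = 44 - 53 = -9)
(p + a)² = (-9 - 90)² = (-99)² = 9801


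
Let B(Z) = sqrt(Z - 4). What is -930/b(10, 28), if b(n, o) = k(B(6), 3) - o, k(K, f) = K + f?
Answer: 23250/623 + 930*sqrt(2)/623 ≈ 39.431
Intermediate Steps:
B(Z) = sqrt(-4 + Z)
b(n, o) = 3 + sqrt(2) - o (b(n, o) = (sqrt(-4 + 6) + 3) - o = (sqrt(2) + 3) - o = (3 + sqrt(2)) - o = 3 + sqrt(2) - o)
-930/b(10, 28) = -930/(3 + sqrt(2) - 1*28) = -930/(3 + sqrt(2) - 28) = -930/(-25 + sqrt(2))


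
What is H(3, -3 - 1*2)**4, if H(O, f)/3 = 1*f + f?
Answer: 810000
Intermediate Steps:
H(O, f) = 6*f (H(O, f) = 3*(1*f + f) = 3*(f + f) = 3*(2*f) = 6*f)
H(3, -3 - 1*2)**4 = (6*(-3 - 1*2))**4 = (6*(-3 - 2))**4 = (6*(-5))**4 = (-30)**4 = 810000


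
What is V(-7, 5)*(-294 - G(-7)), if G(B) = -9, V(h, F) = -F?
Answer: 1425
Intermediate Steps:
V(-7, 5)*(-294 - G(-7)) = (-1*5)*(-294 - 1*(-9)) = -5*(-294 + 9) = -5*(-285) = 1425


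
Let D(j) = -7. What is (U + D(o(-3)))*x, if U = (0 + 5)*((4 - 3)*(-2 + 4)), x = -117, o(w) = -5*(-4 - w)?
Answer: -351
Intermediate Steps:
o(w) = 20 + 5*w
U = 10 (U = 5*(1*2) = 5*2 = 10)
(U + D(o(-3)))*x = (10 - 7)*(-117) = 3*(-117) = -351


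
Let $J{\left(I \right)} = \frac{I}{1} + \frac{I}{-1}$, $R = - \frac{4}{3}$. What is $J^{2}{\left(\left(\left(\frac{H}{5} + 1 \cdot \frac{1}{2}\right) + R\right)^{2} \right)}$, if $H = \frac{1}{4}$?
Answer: $0$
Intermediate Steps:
$H = \frac{1}{4} \approx 0.25$
$R = - \frac{4}{3}$ ($R = \left(-4\right) \frac{1}{3} = - \frac{4}{3} \approx -1.3333$)
$J{\left(I \right)} = 0$ ($J{\left(I \right)} = I 1 + I \left(-1\right) = I - I = 0$)
$J^{2}{\left(\left(\left(\frac{H}{5} + 1 \cdot \frac{1}{2}\right) + R\right)^{2} \right)} = 0^{2} = 0$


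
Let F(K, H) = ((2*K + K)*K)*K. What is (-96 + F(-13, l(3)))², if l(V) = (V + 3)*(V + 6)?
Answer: 44715969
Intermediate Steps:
l(V) = (3 + V)*(6 + V)
F(K, H) = 3*K³ (F(K, H) = ((3*K)*K)*K = (3*K²)*K = 3*K³)
(-96 + F(-13, l(3)))² = (-96 + 3*(-13)³)² = (-96 + 3*(-2197))² = (-96 - 6591)² = (-6687)² = 44715969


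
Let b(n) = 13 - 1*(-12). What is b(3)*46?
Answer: 1150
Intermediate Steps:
b(n) = 25 (b(n) = 13 + 12 = 25)
b(3)*46 = 25*46 = 1150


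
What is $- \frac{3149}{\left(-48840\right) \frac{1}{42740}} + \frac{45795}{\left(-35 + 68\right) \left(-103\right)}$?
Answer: $\frac{689740709}{251526} \approx 2742.2$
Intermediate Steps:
$- \frac{3149}{\left(-48840\right) \frac{1}{42740}} + \frac{45795}{\left(-35 + 68\right) \left(-103\right)} = - \frac{3149}{\left(-48840\right) \frac{1}{42740}} + \frac{45795}{33 \left(-103\right)} = - \frac{3149}{- \frac{2442}{2137}} + \frac{45795}{-3399} = \left(-3149\right) \left(- \frac{2137}{2442}\right) + 45795 \left(- \frac{1}{3399}\right) = \frac{6729413}{2442} - \frac{15265}{1133} = \frac{689740709}{251526}$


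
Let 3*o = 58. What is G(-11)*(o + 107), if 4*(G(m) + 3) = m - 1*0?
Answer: -8717/12 ≈ -726.42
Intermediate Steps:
o = 58/3 (o = (1/3)*58 = 58/3 ≈ 19.333)
G(m) = -3 + m/4 (G(m) = -3 + (m - 1*0)/4 = -3 + (m + 0)/4 = -3 + m/4)
G(-11)*(o + 107) = (-3 + (1/4)*(-11))*(58/3 + 107) = (-3 - 11/4)*(379/3) = -23/4*379/3 = -8717/12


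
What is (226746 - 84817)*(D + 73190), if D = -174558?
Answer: -14387058872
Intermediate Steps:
(226746 - 84817)*(D + 73190) = (226746 - 84817)*(-174558 + 73190) = 141929*(-101368) = -14387058872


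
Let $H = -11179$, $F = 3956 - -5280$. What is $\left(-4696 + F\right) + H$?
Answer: $-6639$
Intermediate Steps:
$F = 9236$ ($F = 3956 + 5280 = 9236$)
$\left(-4696 + F\right) + H = \left(-4696 + 9236\right) - 11179 = 4540 - 11179 = -6639$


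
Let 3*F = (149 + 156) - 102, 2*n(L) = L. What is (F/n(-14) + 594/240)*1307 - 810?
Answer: -1225141/120 ≈ -10210.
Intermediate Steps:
n(L) = L/2
F = 203/3 (F = ((149 + 156) - 102)/3 = (305 - 102)/3 = (1/3)*203 = 203/3 ≈ 67.667)
(F/n(-14) + 594/240)*1307 - 810 = (203/(3*(((1/2)*(-14)))) + 594/240)*1307 - 810 = ((203/3)/(-7) + 594*(1/240))*1307 - 810 = ((203/3)*(-1/7) + 99/40)*1307 - 810 = (-29/3 + 99/40)*1307 - 810 = -863/120*1307 - 810 = -1127941/120 - 810 = -1225141/120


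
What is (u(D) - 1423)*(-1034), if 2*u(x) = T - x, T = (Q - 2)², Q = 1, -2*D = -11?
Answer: 2947417/2 ≈ 1.4737e+6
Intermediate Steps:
D = 11/2 (D = -½*(-11) = 11/2 ≈ 5.5000)
T = 1 (T = (1 - 2)² = (-1)² = 1)
u(x) = ½ - x/2 (u(x) = (1 - x)/2 = ½ - x/2)
(u(D) - 1423)*(-1034) = ((½ - ½*11/2) - 1423)*(-1034) = ((½ - 11/4) - 1423)*(-1034) = (-9/4 - 1423)*(-1034) = -5701/4*(-1034) = 2947417/2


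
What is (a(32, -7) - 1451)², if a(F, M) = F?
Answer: 2013561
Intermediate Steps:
(a(32, -7) - 1451)² = (32 - 1451)² = (-1419)² = 2013561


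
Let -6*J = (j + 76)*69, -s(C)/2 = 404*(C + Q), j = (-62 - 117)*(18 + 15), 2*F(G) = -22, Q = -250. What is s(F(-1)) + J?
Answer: 555889/2 ≈ 2.7794e+5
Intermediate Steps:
F(G) = -11 (F(G) = (½)*(-22) = -11)
j = -5907 (j = -179*33 = -5907)
s(C) = 202000 - 808*C (s(C) = -808*(C - 250) = -808*(-250 + C) = -2*(-101000 + 404*C) = 202000 - 808*C)
J = 134113/2 (J = -(-5907 + 76)*69/6 = -(-5831)*69/6 = -⅙*(-402339) = 134113/2 ≈ 67057.)
s(F(-1)) + J = (202000 - 808*(-11)) + 134113/2 = (202000 + 8888) + 134113/2 = 210888 + 134113/2 = 555889/2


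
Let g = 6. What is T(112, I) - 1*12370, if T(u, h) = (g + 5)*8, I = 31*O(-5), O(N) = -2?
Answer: -12282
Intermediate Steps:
I = -62 (I = 31*(-2) = -62)
T(u, h) = 88 (T(u, h) = (6 + 5)*8 = 11*8 = 88)
T(112, I) - 1*12370 = 88 - 1*12370 = 88 - 12370 = -12282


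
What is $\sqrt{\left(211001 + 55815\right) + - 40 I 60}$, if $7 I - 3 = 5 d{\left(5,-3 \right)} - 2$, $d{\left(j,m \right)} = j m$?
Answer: $\frac{232 \sqrt{266}}{7} \approx 540.54$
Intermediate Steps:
$I = - \frac{74}{7}$ ($I = \frac{3}{7} + \frac{5 \cdot 5 \left(-3\right) - 2}{7} = \frac{3}{7} + \frac{5 \left(-15\right) - 2}{7} = \frac{3}{7} + \frac{-75 - 2}{7} = \frac{3}{7} + \frac{1}{7} \left(-77\right) = \frac{3}{7} - 11 = - \frac{74}{7} \approx -10.571$)
$\sqrt{\left(211001 + 55815\right) + - 40 I 60} = \sqrt{\left(211001 + 55815\right) + \left(-40\right) \left(- \frac{74}{7}\right) 60} = \sqrt{266816 + \frac{2960}{7} \cdot 60} = \sqrt{266816 + \frac{177600}{7}} = \sqrt{\frac{2045312}{7}} = \frac{232 \sqrt{266}}{7}$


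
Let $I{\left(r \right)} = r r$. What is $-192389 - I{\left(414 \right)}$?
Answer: $-363785$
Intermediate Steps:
$I{\left(r \right)} = r^{2}$
$-192389 - I{\left(414 \right)} = -192389 - 414^{2} = -192389 - 171396 = -363785$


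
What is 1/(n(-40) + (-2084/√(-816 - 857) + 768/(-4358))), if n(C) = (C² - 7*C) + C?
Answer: 913411856987/1681805661448809 - 2473729361*I*√1673/6727222645795236 ≈ 0.00054311 - 1.5041e-5*I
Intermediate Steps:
n(C) = C² - 6*C
1/(n(-40) + (-2084/√(-816 - 857) + 768/(-4358))) = 1/(-40*(-6 - 40) + (-2084/√(-816 - 857) + 768/(-4358))) = 1/(-40*(-46) + (-2084*(-I*√1673/1673) + 768*(-1/4358))) = 1/(1840 + (-2084*(-I*√1673/1673) - 384/2179)) = 1/(1840 + (-(-2084)*I*√1673/1673 - 384/2179)) = 1/(1840 + (2084*I*√1673/1673 - 384/2179)) = 1/(1840 + (-384/2179 + 2084*I*√1673/1673)) = 1/(4008976/2179 + 2084*I*√1673/1673)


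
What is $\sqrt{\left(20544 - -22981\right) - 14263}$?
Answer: $\sqrt{29262} \approx 171.06$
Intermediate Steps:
$\sqrt{\left(20544 - -22981\right) - 14263} = \sqrt{\left(20544 + 22981\right) - 14263} = \sqrt{43525 - 14263} = \sqrt{29262}$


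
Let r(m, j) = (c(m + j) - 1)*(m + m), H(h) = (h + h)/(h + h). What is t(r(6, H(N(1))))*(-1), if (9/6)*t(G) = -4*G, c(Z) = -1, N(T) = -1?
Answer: -64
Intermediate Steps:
H(h) = 1 (H(h) = (2*h)/((2*h)) = (2*h)*(1/(2*h)) = 1)
r(m, j) = -4*m (r(m, j) = (-1 - 1)*(m + m) = -4*m)
t(G) = -8*G/3 (t(G) = 2*(-4*G)/3 = -8*G/3)
t(r(6, H(N(1))))*(-1) = -(-32)*6/3*(-1) = -8/3*(-24)*(-1) = 64*(-1) = -64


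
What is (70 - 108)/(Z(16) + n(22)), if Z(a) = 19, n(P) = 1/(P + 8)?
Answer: -1140/571 ≈ -1.9965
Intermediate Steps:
n(P) = 1/(8 + P)
(70 - 108)/(Z(16) + n(22)) = (70 - 108)/(19 + 1/(8 + 22)) = -38/(19 + 1/30) = -38/571/30 = -38*30/571 = -1140/571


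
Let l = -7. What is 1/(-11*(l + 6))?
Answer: 1/11 ≈ 0.090909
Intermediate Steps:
1/(-11*(l + 6)) = 1/(-11*(-7 + 6)) = 1/(-11*(-1)) = 1/11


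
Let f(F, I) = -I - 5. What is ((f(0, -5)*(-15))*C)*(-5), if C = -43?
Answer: 0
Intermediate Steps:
f(F, I) = -5 - I
((f(0, -5)*(-15))*C)*(-5) = (((-5 - 1*(-5))*(-15))*(-43))*(-5) = (((-5 + 5)*(-15))*(-43))*(-5) = ((0*(-15))*(-43))*(-5) = (0*(-43))*(-5) = 0*(-5) = 0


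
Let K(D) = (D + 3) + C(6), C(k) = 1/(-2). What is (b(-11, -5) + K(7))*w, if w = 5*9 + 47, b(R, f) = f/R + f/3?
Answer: 25162/33 ≈ 762.48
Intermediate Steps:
C(k) = -½
b(R, f) = f/3 + f/R (b(R, f) = f/R + f*(⅓) = f/R + f/3 = f/3 + f/R)
w = 92 (w = 45 + 47 = 92)
K(D) = 5/2 + D (K(D) = (D + 3) - ½ = (3 + D) - ½ = 5/2 + D)
(b(-11, -5) + K(7))*w = (((⅓)*(-5) - 5/(-11)) + (5/2 + 7))*92 = ((-5/3 - 5*(-1/11)) + 19/2)*92 = ((-5/3 + 5/11) + 19/2)*92 = (-40/33 + 19/2)*92 = (547/66)*92 = 25162/33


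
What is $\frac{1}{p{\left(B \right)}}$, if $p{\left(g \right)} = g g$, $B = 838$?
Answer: $\frac{1}{702244} \approx 1.424 \cdot 10^{-6}$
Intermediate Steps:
$p{\left(g \right)} = g^{2}$
$\frac{1}{p{\left(B \right)}} = \frac{1}{838^{2}} = \frac{1}{702244}$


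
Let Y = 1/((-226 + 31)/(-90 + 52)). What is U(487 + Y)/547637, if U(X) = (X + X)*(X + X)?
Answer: 36102280036/20823896925 ≈ 1.7337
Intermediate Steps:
Y = 38/195 (Y = 1/(-195/(-38)) = 1/(-195*(-1/38)) = 1/(195/38) = 38/195 ≈ 0.19487)
U(X) = 4*X² (U(X) = (2*X)*(2*X) = 4*X²)
U(487 + Y)/547637 = (4*(487 + 38/195)²)/547637 = (4*(95003/195)²)*(1/547637) = (4*(9025570009/38025))*(1/547637) = (36102280036/38025)*(1/547637) = 36102280036/20823896925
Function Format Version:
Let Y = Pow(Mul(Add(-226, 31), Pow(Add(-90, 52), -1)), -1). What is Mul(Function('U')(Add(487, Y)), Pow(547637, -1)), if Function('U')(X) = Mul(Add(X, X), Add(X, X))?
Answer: Rational(36102280036, 20823896925) ≈ 1.7337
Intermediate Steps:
Y = Rational(38, 195) (Y = Pow(Mul(-195, Pow(-38, -1)), -1) = Pow(Mul(-195, Rational(-1, 38)), -1) = Pow(Rational(195, 38), -1) = Rational(38, 195) ≈ 0.19487)
Function('U')(X) = Mul(4, Pow(X, 2)) (Function('U')(X) = Mul(Mul(2, X), Mul(2, X)) = Mul(4, Pow(X, 2)))
Mul(Function('U')(Add(487, Y)), Pow(547637, -1)) = Mul(Mul(4, Pow(Add(487, Rational(38, 195)), 2)), Pow(547637, -1)) = Mul(Mul(4, Pow(Rational(95003, 195), 2)), Rational(1, 547637)) = Mul(Mul(4, Rational(9025570009, 38025)), Rational(1, 547637)) = Mul(Rational(36102280036, 38025), Rational(1, 547637)) = Rational(36102280036, 20823896925)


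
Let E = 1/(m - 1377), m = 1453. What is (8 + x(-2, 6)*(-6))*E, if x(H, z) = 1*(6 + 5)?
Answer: -29/38 ≈ -0.76316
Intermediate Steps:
E = 1/76 (E = 1/(1453 - 1377) = 1/76 ≈ 0.013158)
x(H, z) = 11 (x(H, z) = 1*11 = 11)
(8 + x(-2, 6)*(-6))*E = (8 + 11*(-6))*(1/76) = (8 - 66)*(1/76) = -58*1/76 = -29/38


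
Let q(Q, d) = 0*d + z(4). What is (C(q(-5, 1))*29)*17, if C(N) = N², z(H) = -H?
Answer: 7888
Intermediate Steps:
q(Q, d) = -4 (q(Q, d) = 0*d - 1*4 = 0 - 4 = -4)
(C(q(-5, 1))*29)*17 = ((-4)²*29)*17 = (16*29)*17 = 464*17 = 7888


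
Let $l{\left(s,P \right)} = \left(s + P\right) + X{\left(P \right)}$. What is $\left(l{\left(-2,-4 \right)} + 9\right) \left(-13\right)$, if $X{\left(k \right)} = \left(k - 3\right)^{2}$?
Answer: $-676$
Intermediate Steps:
$X{\left(k \right)} = \left(-3 + k\right)^{2}$
$l{\left(s,P \right)} = P + s + \left(-3 + P\right)^{2}$ ($l{\left(s,P \right)} = \left(s + P\right) + \left(-3 + P\right)^{2} = \left(P + s\right) + \left(-3 + P\right)^{2} = P + s + \left(-3 + P\right)^{2}$)
$\left(l{\left(-2,-4 \right)} + 9\right) \left(-13\right) = \left(\left(-4 - 2 + \left(-3 - 4\right)^{2}\right) + 9\right) \left(-13\right) = \left(\left(-4 - 2 + \left(-7\right)^{2}\right) + 9\right) \left(-13\right) = \left(\left(-4 - 2 + 49\right) + 9\right) \left(-13\right) = \left(43 + 9\right) \left(-13\right) = 52 \left(-13\right) = -676$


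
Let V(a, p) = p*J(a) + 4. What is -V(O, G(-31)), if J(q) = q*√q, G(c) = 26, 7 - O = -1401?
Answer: -4 - 292864*√22 ≈ -1.3737e+6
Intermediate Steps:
O = 1408 (O = 7 - 1*(-1401) = 7 + 1401 = 1408)
J(q) = q^(3/2)
V(a, p) = 4 + p*a^(3/2) (V(a, p) = p*a^(3/2) + 4 = 4 + p*a^(3/2))
-V(O, G(-31)) = -(4 + 26*1408^(3/2)) = -(4 + 26*(11264*√22)) = -(4 + 292864*√22) = -4 - 292864*√22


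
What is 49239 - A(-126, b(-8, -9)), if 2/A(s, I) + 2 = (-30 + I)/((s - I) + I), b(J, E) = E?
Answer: 3496053/71 ≈ 49240.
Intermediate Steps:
A(s, I) = 2/(-2 + (-30 + I)/s) (A(s, I) = 2/(-2 + (-30 + I)/((s - I) + I)) = 2/(-2 + (-30 + I)/s))
49239 - A(-126, b(-8, -9)) = 49239 - (-2)*(-126)/(30 - 1*(-9) + 2*(-126)) = 49239 - (-2)*(-126)/(30 + 9 - 252) = 49239 - (-2)*(-126)/(-213) = 49239 - (-2)*(-126)*(-1)/213 = 49239 - 1*(-84/71) = 49239 + 84/71 = 3496053/71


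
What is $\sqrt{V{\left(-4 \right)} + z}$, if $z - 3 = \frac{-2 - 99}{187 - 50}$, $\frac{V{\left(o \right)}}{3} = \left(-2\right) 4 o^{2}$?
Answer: $\frac{i \sqrt{7164826}}{137} \approx 19.538 i$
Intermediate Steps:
$V{\left(o \right)} = - 24 o^{2}$ ($V{\left(o \right)} = 3 \left(-2\right) 4 o^{2} = 3 \left(- 8 o^{2}\right) = - 24 o^{2}$)
$z = \frac{310}{137}$ ($z = 3 + \frac{-2 - 99}{187 - 50} = 3 - \frac{101}{137} = \frac{310}{137} \approx 2.2628$)
$\sqrt{V{\left(-4 \right)} + z} = \sqrt{- 24 \left(-4\right)^{2} + \frac{310}{137}} = \sqrt{\left(-24\right) 16 + \frac{310}{137}} = \sqrt{-384 + \frac{310}{137}} = \sqrt{- \frac{52298}{137}} = \frac{i \sqrt{7164826}}{137}$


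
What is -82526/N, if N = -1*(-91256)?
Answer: -41263/45628 ≈ -0.90434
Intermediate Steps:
N = 91256
-82526/N = -82526/91256 = -82526*1/91256 = -41263/45628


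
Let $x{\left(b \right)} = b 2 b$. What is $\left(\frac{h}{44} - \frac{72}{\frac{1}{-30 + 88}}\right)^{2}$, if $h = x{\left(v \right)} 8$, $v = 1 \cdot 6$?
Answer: $\frac{2096907264}{121} \approx 1.733 \cdot 10^{7}$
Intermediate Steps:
$v = 6$
$x{\left(b \right)} = 2 b^{2}$ ($x{\left(b \right)} = 2 b b = 2 b^{2}$)
$h = 576$ ($h = 2 \cdot 6^{2} \cdot 8 = 2 \cdot 36 \cdot 8 = 72 \cdot 8 = 576$)
$\left(\frac{h}{44} - \frac{72}{\frac{1}{-30 + 88}}\right)^{2} = \left(\frac{576}{44} - \frac{72}{\frac{1}{-30 + 88}}\right)^{2} = \left(576 \cdot \frac{1}{44} - \frac{72}{\frac{1}{58}}\right)^{2} = \left(\frac{144}{11} - 72 \frac{1}{\frac{1}{58}}\right)^{2} = \left(\frac{144}{11} - 4176\right)^{2} = \left(- \frac{45792}{11}\right)^{2} = \frac{2096907264}{121}$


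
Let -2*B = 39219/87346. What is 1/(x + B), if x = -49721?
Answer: -10276/510935303 ≈ -2.0112e-5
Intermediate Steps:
B = -2307/10276 (B = -39219/(2*87346) = -½*2307/5138 = -2307/10276 ≈ -0.22450)
1/(x + B) = 1/(-49721 - 2307/10276) = 1/(-510935303/10276) = -10276/510935303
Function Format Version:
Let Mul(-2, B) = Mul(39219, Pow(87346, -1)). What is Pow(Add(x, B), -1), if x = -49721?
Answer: Rational(-10276, 510935303) ≈ -2.0112e-5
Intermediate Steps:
B = Rational(-2307, 10276) (B = Mul(Rational(-1, 2), Mul(39219, Pow(87346, -1))) = Mul(Rational(-1, 2), Mul(39219, Rational(1, 87346))) = Mul(Rational(-1, 2), Rational(2307, 5138)) = Rational(-2307, 10276) ≈ -0.22450)
Pow(Add(x, B), -1) = Pow(Add(-49721, Rational(-2307, 10276)), -1) = Pow(Rational(-510935303, 10276), -1) = Rational(-10276, 510935303)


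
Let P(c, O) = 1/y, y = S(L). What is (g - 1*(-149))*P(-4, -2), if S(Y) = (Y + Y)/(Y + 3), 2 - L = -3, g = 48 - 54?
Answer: 572/5 ≈ 114.40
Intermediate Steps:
g = -6
L = 5 (L = 2 - 1*(-3) = 2 + 3 = 5)
S(Y) = 2*Y/(3 + Y) (S(Y) = (2*Y)/(3 + Y) = 2*Y/(3 + Y))
y = 5/4 (y = 2*5/(3 + 5) = 2*5/8 = 2*5*(1/8) = 5/4 ≈ 1.2500)
P(c, O) = 4/5 (P(c, O) = 1/(5/4) = 4/5)
(g - 1*(-149))*P(-4, -2) = (-6 - 1*(-149))*(4/5) = (-6 + 149)*(4/5) = 143*(4/5) = 572/5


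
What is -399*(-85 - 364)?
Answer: 179151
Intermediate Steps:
-399*(-85 - 364) = -399*(-449) = 179151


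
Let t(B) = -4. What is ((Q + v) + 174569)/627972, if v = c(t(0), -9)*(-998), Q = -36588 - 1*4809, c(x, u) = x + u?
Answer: 73073/313986 ≈ 0.23273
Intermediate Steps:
c(x, u) = u + x
Q = -41397 (Q = -36588 - 4809 = -41397)
v = 12974 (v = (-9 - 4)*(-998) = -13*(-998) = 12974)
((Q + v) + 174569)/627972 = ((-41397 + 12974) + 174569)/627972 = (-28423 + 174569)*(1/627972) = 146146*(1/627972) = 73073/313986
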